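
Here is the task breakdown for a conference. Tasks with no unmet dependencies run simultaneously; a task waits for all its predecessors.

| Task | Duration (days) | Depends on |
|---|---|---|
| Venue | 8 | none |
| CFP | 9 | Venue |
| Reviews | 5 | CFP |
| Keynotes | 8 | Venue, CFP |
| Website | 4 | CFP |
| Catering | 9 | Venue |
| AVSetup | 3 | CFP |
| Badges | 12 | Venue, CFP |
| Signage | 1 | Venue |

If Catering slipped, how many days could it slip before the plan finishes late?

Critical path: Venue→CFP→Badges = 8+9+12 = 29, so the finish is 29 days.
The longest chain containing Catering totals 17 days.
Float = 29 − 17 = 12.

12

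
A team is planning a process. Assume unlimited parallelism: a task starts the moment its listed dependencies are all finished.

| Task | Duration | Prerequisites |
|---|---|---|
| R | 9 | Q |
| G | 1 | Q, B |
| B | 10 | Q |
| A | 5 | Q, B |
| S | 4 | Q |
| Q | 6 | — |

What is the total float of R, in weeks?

Critical path: Q→B→A = 6+10+5 = 21, so the finish is 21 weeks.
The longest chain containing R totals 15 weeks.
Float = 21 − 15 = 6.

6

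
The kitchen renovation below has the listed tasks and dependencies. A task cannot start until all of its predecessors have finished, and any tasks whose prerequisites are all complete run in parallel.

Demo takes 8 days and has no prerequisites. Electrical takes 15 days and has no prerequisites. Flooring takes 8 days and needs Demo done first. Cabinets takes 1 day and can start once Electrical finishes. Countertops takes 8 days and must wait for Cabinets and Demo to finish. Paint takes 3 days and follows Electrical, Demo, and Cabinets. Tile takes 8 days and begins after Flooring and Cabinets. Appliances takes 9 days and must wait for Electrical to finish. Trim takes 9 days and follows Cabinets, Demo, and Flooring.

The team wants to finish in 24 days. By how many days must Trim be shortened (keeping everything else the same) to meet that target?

1

Current finish: 25 days; target: 24.
Trim is on every critical path, so each day cut from Trim cuts the finish by one (this holds down to a finish of 24).
Need 25 − 24 = 1 day off Trim → Trim becomes 8 days, finish becomes 24.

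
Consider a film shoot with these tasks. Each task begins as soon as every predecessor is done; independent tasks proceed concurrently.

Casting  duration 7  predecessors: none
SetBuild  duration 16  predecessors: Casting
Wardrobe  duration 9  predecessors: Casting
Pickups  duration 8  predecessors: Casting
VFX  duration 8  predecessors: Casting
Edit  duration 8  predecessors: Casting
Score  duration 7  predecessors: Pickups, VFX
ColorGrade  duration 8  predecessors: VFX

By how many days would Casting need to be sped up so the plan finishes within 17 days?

Current finish: 23 days; target: 17.
Casting is on every critical path, so each day cut from Casting cuts the finish by one (this holds down to a finish of 17).
Need 23 − 17 = 6 days off Casting → Casting becomes 1 day, finish becomes 17.

6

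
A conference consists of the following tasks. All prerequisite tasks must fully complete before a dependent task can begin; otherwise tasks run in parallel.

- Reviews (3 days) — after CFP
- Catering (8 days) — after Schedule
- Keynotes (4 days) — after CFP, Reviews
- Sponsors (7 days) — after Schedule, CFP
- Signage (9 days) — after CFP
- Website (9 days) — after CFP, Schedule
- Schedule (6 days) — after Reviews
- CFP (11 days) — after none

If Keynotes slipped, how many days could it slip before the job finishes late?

11

The longest chain is CFP→Reviews→Schedule→Website = 11+3+6+9 = 29; overall finish 29 days.
Longest path through Keynotes: 18 days (earliest finish 18, latest finish 29).
Slack of Keynotes = 25 − 14 = 11 days.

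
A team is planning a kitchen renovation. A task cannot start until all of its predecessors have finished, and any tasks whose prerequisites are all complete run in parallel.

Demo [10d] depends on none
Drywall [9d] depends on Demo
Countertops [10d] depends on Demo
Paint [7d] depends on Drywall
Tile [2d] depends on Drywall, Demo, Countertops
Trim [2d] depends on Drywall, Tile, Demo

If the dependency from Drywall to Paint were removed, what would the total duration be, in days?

24

Original critical path: Demo→Drywall→Paint = 10+9+7 = 26 ⇒ 26 days.
Without Drywall→Paint, Paint's earliest start moves from 19 to 0.
New critical path: Demo→Countertops→Tile→Trim = 10+10+2+2 = 24 ⇒ 24 days.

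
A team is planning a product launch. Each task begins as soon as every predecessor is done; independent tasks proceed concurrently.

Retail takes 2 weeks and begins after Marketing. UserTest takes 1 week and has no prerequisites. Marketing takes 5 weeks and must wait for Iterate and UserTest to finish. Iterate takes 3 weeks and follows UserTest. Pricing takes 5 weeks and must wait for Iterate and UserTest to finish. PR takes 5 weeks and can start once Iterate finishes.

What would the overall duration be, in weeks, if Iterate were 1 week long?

9

The binding path is UserTest→Iterate→Marketing→Retail = 1+3+5+2 = 11; finish at 11 weeks.
Iterate is on the critical path; changing it to 1 makes that path 9 weeks.
The critical path is still UserTest→Iterate→Marketing→Retail; finish is now 9 weeks.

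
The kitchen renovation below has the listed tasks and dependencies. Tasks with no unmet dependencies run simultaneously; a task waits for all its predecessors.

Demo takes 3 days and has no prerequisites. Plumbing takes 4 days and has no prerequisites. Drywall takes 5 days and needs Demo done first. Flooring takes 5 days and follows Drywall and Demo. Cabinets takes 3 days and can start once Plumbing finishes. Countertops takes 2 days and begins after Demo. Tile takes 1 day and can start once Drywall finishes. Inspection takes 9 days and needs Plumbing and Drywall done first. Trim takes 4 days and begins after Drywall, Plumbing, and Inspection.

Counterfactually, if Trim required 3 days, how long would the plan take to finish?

The binding path is Demo→Drywall→Inspection→Trim = 3+5+9+4 = 21; finish at 21 days.
Since Trim is critical, the -1 change carries straight to that chain (now 20 days).
The critical path is still Demo→Drywall→Inspection→Trim; finish is now 20 days.

20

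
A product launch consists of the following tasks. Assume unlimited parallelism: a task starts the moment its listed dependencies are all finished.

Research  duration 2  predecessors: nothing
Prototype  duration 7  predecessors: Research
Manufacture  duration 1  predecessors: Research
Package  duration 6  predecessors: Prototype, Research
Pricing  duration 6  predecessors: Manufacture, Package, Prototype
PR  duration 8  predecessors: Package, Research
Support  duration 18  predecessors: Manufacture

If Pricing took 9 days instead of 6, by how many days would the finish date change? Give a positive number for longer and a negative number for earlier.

The binding path is Research→Prototype→Package→PR = 2+7+6+8 = 23; finish at 23 days.
Pricing has 2 days of float (longest path through it is 21).
Now Research→Prototype→Package→Pricing = 2+7+6+9 = 24 is longest, so the finish becomes 24 days.
Change in finish: 24 − 23 = +1 days.

1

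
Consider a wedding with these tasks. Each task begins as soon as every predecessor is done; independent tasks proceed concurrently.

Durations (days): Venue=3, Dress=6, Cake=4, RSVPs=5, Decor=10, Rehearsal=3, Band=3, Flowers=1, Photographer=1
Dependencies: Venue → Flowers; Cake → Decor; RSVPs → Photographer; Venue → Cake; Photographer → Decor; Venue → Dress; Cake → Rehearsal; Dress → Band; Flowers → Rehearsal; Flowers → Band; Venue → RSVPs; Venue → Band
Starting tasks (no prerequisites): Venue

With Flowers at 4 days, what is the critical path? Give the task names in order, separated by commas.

The binding path is Venue→RSVPs→Photographer→Decor = 3+5+1+10 = 19; finish at 19 days.
Flowers is off the critical path — its longest chain is 7 days, giving 12 of slack.
The critical path is still Venue→RSVPs→Photographer→Decor; finish is now 19 days.

Venue, RSVPs, Photographer, Decor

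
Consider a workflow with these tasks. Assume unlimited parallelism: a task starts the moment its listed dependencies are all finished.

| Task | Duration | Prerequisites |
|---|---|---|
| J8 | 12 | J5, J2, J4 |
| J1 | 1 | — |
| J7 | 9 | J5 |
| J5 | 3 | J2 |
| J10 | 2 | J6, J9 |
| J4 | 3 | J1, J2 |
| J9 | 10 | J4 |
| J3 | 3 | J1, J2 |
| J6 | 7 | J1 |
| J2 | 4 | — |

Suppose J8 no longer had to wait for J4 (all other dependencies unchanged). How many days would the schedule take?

19

With the dependency in place, J2→J4→J8 = 4+3+12 = 19 sets the finish at 19 days.
Dropping J4→J8 doesn't change J8's earliest start (7); another predecessor still binds.
After: J2→J4→J9→J10 = 4+3+10+2 = 19 → 19 days.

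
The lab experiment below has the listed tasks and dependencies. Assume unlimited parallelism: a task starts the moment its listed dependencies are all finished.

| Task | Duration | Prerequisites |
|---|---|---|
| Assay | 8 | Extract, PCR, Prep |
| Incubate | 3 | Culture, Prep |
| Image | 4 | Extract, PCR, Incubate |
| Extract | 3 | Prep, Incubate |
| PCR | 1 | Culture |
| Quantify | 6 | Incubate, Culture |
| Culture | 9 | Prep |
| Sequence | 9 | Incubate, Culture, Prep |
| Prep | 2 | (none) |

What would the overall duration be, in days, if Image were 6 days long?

Actual critical path: Prep→Culture→Incubate→Extract→Assay = 2+9+3+3+8 = 25 ⇒ 25 days.
Image has 4 days of float (longest path through it is 21).
The critical path is still Prep→Culture→Incubate→Extract→Assay; finish is now 25 days.

25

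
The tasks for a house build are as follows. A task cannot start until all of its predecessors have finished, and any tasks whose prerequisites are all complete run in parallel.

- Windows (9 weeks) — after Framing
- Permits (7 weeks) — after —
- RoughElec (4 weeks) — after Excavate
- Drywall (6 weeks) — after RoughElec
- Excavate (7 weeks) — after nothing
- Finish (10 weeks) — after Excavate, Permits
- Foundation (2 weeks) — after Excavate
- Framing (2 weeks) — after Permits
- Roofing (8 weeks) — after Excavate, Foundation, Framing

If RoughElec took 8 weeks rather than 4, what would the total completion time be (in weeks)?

The binding path is Permits→Framing→Windows = 7+2+9 = 18; finish at 18 weeks.
RoughElec is off the critical path — its longest chain is 17 weeks, giving 1 of slack.
New critical path: Excavate→RoughElec→Drywall = 7+8+6 = 21 ⇒ 21 weeks.

21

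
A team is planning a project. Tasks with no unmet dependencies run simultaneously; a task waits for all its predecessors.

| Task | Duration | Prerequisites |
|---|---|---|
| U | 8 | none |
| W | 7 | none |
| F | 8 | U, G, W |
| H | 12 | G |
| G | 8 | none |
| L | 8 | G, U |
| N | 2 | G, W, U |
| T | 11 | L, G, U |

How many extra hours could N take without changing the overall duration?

17

Critical path: G→L→T = 8+8+11 = 27, so the finish is 27 hours.
The longest chain containing N totals 10 hours.
Float = 27 − 10 = 17.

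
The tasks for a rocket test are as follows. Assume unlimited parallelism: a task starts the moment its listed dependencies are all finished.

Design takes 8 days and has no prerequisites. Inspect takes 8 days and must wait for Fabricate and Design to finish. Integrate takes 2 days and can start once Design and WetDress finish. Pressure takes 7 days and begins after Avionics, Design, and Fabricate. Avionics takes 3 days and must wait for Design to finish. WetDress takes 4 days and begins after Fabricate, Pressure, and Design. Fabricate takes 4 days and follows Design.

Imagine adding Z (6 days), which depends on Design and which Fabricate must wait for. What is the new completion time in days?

31

Originally the schedule takes 25 days.
With Z inserted, Fabricate now waits for max(Design, Z).
New critical path: Design→Z→Fabricate→Pressure→WetDress→Integrate = 8+6+4+7+4+2 = 31 ⇒ 31 days.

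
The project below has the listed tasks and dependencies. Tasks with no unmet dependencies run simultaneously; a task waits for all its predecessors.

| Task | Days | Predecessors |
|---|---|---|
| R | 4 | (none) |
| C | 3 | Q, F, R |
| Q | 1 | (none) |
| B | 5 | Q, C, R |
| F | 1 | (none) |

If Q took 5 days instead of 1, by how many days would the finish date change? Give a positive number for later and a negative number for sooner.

1

Baseline: R→C→B = 4+3+5 = 12 → 12 days.
Q is off the critical path — its longest chain is 9 days, giving 3 of slack.
New critical path: Q→C→B = 5+3+5 = 13 ⇒ 13 days.
Change in finish: 13 − 12 = +1 days.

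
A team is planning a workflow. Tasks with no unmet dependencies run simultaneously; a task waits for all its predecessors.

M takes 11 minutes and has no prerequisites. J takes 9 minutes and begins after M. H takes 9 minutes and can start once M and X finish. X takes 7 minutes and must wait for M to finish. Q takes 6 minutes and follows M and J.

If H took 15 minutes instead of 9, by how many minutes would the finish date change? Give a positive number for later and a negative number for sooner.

As given, the longest chain is M→X→H = 11+7+9 = 27, so the finish is 27 minutes.
H is on the critical path; changing it to 15 makes that path 33 minutes.
That remains the longest chain; total 33 minutes.
Change in finish: 33 − 27 = +6 minutes.

6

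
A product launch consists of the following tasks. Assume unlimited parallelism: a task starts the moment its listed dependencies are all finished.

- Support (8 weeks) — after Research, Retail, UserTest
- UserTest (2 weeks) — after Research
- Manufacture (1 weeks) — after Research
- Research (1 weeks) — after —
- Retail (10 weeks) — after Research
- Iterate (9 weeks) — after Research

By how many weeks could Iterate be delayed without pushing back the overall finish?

9

The longest chain is Research→Retail→Support = 1+10+8 = 19; overall finish 19 weeks.
The longest chain containing Iterate totals 10 weeks.
So Iterate can slip 19 − 10 = 9 weeks.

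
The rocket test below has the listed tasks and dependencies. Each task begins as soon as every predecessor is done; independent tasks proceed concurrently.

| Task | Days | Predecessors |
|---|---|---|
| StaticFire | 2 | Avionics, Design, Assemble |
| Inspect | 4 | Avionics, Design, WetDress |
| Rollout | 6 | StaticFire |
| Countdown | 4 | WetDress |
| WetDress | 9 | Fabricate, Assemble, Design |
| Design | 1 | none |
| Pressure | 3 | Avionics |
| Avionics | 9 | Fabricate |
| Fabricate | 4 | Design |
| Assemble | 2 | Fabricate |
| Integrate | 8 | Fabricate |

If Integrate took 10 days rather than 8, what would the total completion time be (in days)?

As given, the longest chain is Design→Fabricate→Avionics→StaticFire→Rollout = 1+4+9+2+6 = 22, so the finish is 22 days.
The longest path through Integrate is only 13 days, so Integrate has float 9.
That remains the longest chain; total 22 days.

22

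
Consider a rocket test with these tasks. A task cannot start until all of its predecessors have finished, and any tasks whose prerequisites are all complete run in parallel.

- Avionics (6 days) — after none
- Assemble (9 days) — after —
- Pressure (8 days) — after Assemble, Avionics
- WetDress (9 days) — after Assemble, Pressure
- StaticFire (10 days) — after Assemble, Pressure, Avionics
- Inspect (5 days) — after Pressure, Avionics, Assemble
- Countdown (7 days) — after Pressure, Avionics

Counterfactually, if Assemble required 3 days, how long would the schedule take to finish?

Critical path before the change: Assemble→Pressure→StaticFire = 9+8+10 = 27 giving 27 days.
Since Assemble is critical, the -6 change carries straight to that chain (now 21 days).
Now Avionics→Pressure→StaticFire = 6+8+10 = 24 is longest, so the finish becomes 24 days.

24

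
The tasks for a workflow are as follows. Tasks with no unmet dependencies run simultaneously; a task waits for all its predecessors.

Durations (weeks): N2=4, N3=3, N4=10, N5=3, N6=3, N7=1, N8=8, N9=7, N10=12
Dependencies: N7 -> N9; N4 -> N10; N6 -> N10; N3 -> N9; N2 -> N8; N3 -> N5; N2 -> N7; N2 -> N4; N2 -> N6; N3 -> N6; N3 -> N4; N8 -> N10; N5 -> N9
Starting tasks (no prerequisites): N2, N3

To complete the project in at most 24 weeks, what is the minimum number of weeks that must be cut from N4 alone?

Current finish: 26 weeks; target: 24.
N4 is on every critical path, so each week cut from N4 cuts the finish by one (this holds down to a finish of 24).
Need 26 − 24 = 2 weeks off N4 → N4 becomes 8 weeks, finish becomes 24.

2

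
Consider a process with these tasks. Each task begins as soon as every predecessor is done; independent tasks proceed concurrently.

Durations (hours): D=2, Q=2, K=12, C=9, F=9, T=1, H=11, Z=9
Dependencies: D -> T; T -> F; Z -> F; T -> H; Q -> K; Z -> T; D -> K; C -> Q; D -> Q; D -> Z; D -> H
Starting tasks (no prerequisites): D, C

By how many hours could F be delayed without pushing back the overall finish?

D→Z→T→H = 2+9+1+11 = 23 sets the makespan at 23 hours.
The longest chain containing F totals 21 hours.
So F can slip 23 − 21 = 2 hours.

2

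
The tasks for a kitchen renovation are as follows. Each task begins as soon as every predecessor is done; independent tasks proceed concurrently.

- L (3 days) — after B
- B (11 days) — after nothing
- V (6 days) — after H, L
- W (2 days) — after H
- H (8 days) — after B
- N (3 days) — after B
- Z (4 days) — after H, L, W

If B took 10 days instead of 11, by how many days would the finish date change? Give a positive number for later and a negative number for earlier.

-1

Actual critical path: B→H→V = 11+8+6 = 25 ⇒ 25 days.
B lies on that path, so at 10 days the path becomes 24 days.
No other chain overtakes it, so the finish is 24 days.
Change in finish: 24 − 25 = -1 days.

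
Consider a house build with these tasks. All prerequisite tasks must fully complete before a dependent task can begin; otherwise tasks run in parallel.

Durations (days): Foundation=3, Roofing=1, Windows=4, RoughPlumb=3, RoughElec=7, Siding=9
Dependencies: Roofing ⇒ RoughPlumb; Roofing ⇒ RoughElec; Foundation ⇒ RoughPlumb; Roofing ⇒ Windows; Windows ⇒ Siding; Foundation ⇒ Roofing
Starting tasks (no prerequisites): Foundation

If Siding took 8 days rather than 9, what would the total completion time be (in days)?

16

Critical path before the change: Foundation→Roofing→Windows→Siding = 3+1+4+9 = 17 giving 17 days.
Siding is on the critical path; changing it to 8 makes that path 16 days.
That remains the longest chain; total 16 days.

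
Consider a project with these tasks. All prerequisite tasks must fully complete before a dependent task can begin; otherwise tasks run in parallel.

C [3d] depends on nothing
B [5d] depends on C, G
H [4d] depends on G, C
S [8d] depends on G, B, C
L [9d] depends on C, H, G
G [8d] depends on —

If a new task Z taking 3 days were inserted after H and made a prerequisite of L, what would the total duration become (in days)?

24

Originally the schedule takes 21 days.
With Z inserted, L now waits for max(C, H, G, Z).
New critical path: G→H→Z→L = 8+4+3+9 = 24 ⇒ 24 days.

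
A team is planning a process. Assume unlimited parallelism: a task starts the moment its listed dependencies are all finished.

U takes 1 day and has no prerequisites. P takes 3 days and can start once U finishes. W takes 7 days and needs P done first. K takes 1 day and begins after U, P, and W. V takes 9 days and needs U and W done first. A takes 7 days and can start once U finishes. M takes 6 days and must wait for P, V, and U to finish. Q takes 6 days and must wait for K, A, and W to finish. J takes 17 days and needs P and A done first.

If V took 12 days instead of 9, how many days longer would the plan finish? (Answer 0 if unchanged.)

3

Baseline: U→P→W→V→M = 1+3+7+9+6 = 26 → 26 days.
V is on the critical path; changing it to 12 makes that path 29 days.
The critical path is still U→P→W→V→M; finish is now 29 days.
Change in finish: 29 − 26 = +3 days.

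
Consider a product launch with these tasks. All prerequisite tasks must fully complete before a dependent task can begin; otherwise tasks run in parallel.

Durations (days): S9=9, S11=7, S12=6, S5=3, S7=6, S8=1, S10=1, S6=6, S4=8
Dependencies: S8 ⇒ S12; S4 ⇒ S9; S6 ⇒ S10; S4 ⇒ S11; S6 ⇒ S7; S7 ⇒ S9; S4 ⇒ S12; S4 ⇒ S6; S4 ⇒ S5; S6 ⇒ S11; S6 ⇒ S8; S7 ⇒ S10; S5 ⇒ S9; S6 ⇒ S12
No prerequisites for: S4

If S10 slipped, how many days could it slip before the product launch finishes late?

S4→S6→S7→S9 = 8+6+6+9 = 29 sets the makespan at 29 days.
S10 finishes as early as 21 and must finish by 29.
Slack of S10 = 28 − 20 = 8 days.

8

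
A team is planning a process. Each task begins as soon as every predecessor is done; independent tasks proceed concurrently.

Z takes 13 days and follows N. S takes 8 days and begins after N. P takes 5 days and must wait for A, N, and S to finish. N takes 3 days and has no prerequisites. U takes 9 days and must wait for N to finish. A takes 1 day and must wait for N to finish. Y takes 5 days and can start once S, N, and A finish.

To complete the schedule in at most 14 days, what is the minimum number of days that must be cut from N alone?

2

Current finish: 16 days; target: 14.
N is on every critical path, so each day cut from N cuts the finish by one (this holds down to a finish of 14).
Need 16 − 14 = 2 days off N → N becomes 1 day, finish becomes 14.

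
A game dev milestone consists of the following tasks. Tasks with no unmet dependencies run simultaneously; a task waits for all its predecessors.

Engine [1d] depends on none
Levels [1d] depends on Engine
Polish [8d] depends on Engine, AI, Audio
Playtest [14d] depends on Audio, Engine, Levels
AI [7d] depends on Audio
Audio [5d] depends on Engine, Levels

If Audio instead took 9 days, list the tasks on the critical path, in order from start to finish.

Baseline: Engine→Levels→Audio→AI→Polish = 1+1+5+7+8 = 22 → 22 days.
Audio is on the critical path; changing it to 9 makes that path 26 days.
No other chain overtakes it, so the finish is 26 days.

Engine, Levels, Audio, AI, Polish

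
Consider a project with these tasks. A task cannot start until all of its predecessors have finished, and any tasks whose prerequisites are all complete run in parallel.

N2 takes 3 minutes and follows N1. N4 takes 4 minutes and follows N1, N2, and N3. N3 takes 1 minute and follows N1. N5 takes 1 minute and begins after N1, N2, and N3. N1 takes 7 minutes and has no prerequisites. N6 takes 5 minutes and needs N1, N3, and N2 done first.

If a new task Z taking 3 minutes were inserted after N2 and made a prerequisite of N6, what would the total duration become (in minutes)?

Originally the job takes 15 minutes.
With Z inserted, N6 now waits for max(N1, N3, N2, Z).
New critical path: N1→N2→Z→N6 = 7+3+3+5 = 18 ⇒ 18 minutes.

18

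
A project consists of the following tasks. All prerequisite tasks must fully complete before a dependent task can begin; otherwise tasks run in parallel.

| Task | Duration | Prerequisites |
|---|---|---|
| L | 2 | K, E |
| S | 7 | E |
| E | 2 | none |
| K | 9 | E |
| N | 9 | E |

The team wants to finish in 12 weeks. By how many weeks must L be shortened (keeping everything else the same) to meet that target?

1

Current finish: 13 weeks; target: 12.
L is on every critical path, so each week cut from L cuts the finish by one (this holds down to a finish of 12).
Need 13 − 12 = 1 week off L → L becomes 1 week, finish becomes 12.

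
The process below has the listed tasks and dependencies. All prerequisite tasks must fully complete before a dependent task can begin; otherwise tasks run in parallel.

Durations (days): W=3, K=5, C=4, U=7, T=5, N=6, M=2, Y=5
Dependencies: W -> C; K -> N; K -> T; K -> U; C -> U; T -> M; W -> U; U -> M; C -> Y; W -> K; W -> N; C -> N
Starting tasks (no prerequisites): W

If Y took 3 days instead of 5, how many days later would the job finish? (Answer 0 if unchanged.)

Baseline: W→K→U→M = 3+5+7+2 = 17 → 17 days.
The longest path through Y is only 12 days, so Y has float 5.
That remains the longest chain; total 17 days.
Change in finish: 17 − 17 = +0 days.

0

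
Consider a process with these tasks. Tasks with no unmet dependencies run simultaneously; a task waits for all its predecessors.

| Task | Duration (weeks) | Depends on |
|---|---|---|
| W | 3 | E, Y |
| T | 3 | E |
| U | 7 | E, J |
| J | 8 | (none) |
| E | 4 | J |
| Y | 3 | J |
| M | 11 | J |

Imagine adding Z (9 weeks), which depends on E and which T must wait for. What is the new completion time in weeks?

Originally the process takes 19 weeks.
With Z inserted, T now waits for max(E, Z).
New critical path: J→E→Z→T = 8+4+9+3 = 24 ⇒ 24 weeks.

24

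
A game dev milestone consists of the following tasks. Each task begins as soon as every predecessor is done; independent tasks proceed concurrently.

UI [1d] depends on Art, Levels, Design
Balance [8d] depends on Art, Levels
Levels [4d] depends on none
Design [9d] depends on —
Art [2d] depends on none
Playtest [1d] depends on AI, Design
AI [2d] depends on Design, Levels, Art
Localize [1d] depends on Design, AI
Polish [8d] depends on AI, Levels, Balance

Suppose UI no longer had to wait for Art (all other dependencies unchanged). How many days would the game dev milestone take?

Before: longest chain Levels→Balance→Polish = 4+8+8 = 20, finish 20.
Dropping Art→UI doesn't change UI's earliest start (9); another predecessor still binds.
The longest chain is now Levels→Balance→Polish = 4+8+8 = 20, so the game dev milestone takes 20 days.

20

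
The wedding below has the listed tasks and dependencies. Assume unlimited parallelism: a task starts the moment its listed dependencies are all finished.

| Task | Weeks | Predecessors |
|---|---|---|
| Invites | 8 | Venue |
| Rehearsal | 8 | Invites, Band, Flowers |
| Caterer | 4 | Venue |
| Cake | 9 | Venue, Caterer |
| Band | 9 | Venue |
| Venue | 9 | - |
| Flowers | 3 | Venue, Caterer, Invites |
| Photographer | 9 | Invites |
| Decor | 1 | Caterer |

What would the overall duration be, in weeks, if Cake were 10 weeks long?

28

Actual critical path: Venue→Invites→Flowers→Rehearsal = 9+8+3+8 = 28 ⇒ 28 weeks.
Cake has 6 weeks of float (longest path through it is 22).
The critical path is still Venue→Invites→Flowers→Rehearsal; finish is now 28 weeks.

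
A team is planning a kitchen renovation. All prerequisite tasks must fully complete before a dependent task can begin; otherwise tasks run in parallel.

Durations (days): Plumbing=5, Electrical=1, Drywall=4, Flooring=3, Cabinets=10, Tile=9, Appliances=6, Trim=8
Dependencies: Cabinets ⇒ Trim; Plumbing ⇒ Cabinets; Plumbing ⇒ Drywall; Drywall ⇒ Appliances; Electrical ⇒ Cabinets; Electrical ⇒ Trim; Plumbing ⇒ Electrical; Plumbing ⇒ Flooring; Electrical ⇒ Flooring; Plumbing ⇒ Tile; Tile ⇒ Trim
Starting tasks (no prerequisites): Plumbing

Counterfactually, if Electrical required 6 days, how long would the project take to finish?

The binding path is Plumbing→Electrical→Cabinets→Trim = 5+1+10+8 = 24; finish at 24 days.
Electrical lies on that path, so at 6 days the path becomes 29 days.
That remains the longest chain; total 29 days.

29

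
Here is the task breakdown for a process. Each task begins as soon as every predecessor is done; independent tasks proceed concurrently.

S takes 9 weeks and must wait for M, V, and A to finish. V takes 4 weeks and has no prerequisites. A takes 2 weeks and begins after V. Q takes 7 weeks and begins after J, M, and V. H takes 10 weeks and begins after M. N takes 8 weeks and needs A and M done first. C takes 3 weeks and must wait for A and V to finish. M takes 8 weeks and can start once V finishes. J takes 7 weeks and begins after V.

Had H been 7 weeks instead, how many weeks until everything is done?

21

The binding path is V→M→H = 4+8+10 = 22; finish at 22 weeks.
H lies on that path, so at 7 weeks the path becomes 19 weeks.
New critical path: V→M→S = 4+8+9 = 21 ⇒ 21 weeks.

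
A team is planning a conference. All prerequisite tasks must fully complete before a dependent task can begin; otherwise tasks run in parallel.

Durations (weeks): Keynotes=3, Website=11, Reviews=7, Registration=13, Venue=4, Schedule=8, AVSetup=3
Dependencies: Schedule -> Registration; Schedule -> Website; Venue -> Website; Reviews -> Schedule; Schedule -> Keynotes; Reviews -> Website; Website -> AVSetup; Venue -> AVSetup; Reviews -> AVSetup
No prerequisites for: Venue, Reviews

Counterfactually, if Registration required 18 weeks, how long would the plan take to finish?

33

The binding path is Reviews→Schedule→Website→AVSetup = 7+8+11+3 = 29; finish at 29 weeks.
Registration is off the critical path — its longest chain is 28 weeks, giving 1 of slack.
New critical path: Reviews→Schedule→Registration = 7+8+18 = 33 ⇒ 33 weeks.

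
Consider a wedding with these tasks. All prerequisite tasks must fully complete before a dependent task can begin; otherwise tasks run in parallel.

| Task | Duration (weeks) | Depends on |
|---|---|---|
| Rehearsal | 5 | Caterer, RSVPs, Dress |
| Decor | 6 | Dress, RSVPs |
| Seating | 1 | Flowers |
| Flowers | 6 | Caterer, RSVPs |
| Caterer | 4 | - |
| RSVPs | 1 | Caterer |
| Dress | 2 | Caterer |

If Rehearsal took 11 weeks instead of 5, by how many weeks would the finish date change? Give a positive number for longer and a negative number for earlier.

5

Actual critical path: Caterer→RSVPs→Flowers→Seating = 4+1+6+1 = 12 ⇒ 12 weeks.
Rehearsal has 1 week of float (longest path through it is 11).
New critical path: Caterer→Dress→Rehearsal = 4+2+11 = 17 ⇒ 17 weeks.
Change in finish: 17 − 12 = +5 weeks.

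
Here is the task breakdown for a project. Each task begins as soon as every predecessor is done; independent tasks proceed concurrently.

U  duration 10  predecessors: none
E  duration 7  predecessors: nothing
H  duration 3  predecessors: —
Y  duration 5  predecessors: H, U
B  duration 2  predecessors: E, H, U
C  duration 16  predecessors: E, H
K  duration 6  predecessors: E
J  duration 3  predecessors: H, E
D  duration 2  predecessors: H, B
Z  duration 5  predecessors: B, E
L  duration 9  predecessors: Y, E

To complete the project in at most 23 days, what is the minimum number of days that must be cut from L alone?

Current finish: 24 days; target: 23.
L is on every critical path, so each day cut from L cuts the finish by one (this holds down to a finish of 23).
Need 24 − 23 = 1 day off L → L becomes 8 days, finish becomes 23.

1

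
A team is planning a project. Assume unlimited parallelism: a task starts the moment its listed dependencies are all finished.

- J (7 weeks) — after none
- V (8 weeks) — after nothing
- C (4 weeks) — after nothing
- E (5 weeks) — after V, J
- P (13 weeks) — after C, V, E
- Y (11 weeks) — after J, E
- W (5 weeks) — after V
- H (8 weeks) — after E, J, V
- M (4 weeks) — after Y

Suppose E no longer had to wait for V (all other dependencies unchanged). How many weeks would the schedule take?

27

Before: longest chain V→E→Y→M = 8+5+11+4 = 28, finish 28.
Without V→E, E's earliest start moves from 8 to 7.
After: J→E→Y→M = 7+5+11+4 = 27 → 27 weeks.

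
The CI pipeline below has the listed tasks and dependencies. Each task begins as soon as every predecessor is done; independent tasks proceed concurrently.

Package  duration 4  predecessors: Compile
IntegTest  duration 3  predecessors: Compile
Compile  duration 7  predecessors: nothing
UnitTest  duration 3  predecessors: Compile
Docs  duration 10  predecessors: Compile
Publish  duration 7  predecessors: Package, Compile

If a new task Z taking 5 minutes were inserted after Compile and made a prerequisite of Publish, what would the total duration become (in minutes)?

Originally the CI pipeline takes 18 minutes.
With Z inserted, Publish now waits for max(Package, Compile, Z).
New critical path: Compile→Z→Publish = 7+5+7 = 19 ⇒ 19 minutes.

19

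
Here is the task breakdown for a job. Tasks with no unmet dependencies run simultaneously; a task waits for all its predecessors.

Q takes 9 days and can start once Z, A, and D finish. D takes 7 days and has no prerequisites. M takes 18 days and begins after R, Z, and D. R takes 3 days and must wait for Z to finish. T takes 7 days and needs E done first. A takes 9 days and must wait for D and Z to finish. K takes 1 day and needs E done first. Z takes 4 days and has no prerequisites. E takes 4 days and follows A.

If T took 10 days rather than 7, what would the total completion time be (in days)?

Baseline: D→A→E→T = 7+9+4+7 = 27 → 27 days.
T lies on that path, so at 10 days the path becomes 30 days.
That remains the longest chain; total 30 days.

30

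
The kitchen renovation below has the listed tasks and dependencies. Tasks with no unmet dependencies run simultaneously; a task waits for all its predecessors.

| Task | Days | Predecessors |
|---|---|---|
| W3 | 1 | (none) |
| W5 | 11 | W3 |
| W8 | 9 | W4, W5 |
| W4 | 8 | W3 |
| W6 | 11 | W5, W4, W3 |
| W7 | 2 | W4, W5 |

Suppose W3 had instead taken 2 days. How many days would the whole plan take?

24

Baseline: W3→W5→W6 = 1+11+11 = 23 → 23 days.
W3 is on the critical path; changing it to 2 makes that path 24 days.
The critical path is still W3→W5→W6; finish is now 24 days.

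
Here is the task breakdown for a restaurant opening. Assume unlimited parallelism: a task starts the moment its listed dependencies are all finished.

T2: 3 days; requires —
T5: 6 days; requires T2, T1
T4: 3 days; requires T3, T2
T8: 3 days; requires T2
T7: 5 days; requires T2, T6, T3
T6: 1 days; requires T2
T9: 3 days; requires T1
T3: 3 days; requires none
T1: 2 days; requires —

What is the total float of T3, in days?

T2→T5 = 3+6 = 9 sets the makespan at 9 days.
The longest chain containing T3 totals 8 days.
Float = 9 − 8 = 1.

1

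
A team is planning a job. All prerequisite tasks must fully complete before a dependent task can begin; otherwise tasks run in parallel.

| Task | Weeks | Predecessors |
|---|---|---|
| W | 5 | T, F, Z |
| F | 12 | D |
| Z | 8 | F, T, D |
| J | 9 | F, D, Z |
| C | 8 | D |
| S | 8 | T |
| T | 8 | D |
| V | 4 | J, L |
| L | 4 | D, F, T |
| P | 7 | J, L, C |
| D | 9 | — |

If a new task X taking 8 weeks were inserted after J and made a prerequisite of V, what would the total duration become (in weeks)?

Originally the project takes 45 weeks.
With X inserted, V now waits for max(J, L, X).
New critical path: D→F→Z→J→X→V = 9+12+8+9+8+4 = 50 ⇒ 50 weeks.

50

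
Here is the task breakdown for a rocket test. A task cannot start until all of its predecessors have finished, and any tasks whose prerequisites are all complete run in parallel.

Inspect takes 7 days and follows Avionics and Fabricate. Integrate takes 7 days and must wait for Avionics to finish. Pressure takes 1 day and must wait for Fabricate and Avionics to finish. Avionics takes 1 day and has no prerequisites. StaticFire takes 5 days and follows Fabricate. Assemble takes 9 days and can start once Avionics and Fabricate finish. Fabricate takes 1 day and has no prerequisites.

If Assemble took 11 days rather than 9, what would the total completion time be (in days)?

As given, the longest chain is Fabricate→Assemble = 1+9 = 10, so the finish is 10 days.
Assemble lies on that path, so at 11 days the path becomes 12 days.
No other chain overtakes it, so the finish is 12 days.

12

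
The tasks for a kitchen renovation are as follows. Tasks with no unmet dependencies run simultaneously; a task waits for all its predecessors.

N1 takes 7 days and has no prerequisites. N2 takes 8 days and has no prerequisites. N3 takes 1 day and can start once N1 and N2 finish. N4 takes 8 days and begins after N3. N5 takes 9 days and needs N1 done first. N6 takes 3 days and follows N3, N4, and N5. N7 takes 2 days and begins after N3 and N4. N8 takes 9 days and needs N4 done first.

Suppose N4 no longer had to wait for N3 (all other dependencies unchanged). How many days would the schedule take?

Original critical path: N2→N3→N4→N8 = 8+1+8+9 = 26 ⇒ 26 days.
Without N3→N4, N4's earliest start moves from 9 to 0.
The longest chain is now N1→N5→N6 = 7+9+3 = 19, so the schedule takes 19 days.

19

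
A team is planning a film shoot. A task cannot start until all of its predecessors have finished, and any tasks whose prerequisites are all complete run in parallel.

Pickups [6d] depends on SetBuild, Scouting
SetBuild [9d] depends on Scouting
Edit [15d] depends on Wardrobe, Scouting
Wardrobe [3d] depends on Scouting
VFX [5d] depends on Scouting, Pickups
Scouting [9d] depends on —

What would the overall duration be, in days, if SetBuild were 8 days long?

28

Critical path before the change: Scouting→SetBuild→Pickups→VFX = 9+9+6+5 = 29 giving 29 days.
SetBuild is on the critical path; changing it to 8 makes that path 28 days.
That remains the longest chain; total 28 days.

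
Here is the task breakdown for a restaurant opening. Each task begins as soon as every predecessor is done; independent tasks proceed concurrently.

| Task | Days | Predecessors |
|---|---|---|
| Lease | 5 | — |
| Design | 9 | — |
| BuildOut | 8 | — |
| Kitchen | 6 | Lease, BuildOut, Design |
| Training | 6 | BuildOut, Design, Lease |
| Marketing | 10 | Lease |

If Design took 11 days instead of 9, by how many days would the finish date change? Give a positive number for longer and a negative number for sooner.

The binding path is Design→Kitchen = 9+6 = 15; finish at 15 days.
Design is on the critical path; changing it to 11 makes that path 17 days.
The critical path is still Design→Kitchen; finish is now 17 days.
Change in finish: 17 − 15 = +2 days.

2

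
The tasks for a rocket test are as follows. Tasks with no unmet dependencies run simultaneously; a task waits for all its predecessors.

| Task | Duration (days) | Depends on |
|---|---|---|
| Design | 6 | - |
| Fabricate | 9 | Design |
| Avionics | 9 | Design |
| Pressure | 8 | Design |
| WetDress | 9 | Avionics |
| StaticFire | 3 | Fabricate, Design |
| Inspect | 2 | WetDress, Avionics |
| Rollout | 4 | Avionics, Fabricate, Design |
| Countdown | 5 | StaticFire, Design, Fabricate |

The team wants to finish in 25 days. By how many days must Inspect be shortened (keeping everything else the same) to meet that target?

1

Current finish: 26 days; target: 25.
Inspect is on every critical path, so each day cut from Inspect cuts the finish by one (this holds down to a finish of 25).
Need 26 − 25 = 1 day off Inspect → Inspect becomes 1 day, finish becomes 25.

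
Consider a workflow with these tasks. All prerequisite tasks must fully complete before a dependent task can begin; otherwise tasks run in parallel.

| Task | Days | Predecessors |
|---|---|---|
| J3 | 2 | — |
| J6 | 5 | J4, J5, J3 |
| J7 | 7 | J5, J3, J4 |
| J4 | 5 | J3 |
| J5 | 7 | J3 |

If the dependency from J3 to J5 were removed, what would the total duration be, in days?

With the dependency in place, J3→J5→J7 = 2+7+7 = 16 sets the finish at 16 days.
Without J3→J5, J5's earliest start moves from 2 to 0.
New critical path: J3→J4→J7 = 2+5+7 = 14 ⇒ 14 days.

14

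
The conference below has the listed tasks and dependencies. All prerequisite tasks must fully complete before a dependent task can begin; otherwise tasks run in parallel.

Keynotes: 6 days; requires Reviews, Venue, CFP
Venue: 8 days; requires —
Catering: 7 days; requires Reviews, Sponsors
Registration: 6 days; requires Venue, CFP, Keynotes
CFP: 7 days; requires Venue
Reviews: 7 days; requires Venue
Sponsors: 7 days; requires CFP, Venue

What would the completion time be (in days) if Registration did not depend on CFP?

Before: longest chain Venue→CFP→Sponsors→Catering = 8+7+7+7 = 29, finish 29.
Dropping CFP→Registration doesn't change Registration's earliest start (21); another predecessor still binds.
The longest chain is now Venue→CFP→Sponsors→Catering = 8+7+7+7 = 29, so the plan takes 29 days.

29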